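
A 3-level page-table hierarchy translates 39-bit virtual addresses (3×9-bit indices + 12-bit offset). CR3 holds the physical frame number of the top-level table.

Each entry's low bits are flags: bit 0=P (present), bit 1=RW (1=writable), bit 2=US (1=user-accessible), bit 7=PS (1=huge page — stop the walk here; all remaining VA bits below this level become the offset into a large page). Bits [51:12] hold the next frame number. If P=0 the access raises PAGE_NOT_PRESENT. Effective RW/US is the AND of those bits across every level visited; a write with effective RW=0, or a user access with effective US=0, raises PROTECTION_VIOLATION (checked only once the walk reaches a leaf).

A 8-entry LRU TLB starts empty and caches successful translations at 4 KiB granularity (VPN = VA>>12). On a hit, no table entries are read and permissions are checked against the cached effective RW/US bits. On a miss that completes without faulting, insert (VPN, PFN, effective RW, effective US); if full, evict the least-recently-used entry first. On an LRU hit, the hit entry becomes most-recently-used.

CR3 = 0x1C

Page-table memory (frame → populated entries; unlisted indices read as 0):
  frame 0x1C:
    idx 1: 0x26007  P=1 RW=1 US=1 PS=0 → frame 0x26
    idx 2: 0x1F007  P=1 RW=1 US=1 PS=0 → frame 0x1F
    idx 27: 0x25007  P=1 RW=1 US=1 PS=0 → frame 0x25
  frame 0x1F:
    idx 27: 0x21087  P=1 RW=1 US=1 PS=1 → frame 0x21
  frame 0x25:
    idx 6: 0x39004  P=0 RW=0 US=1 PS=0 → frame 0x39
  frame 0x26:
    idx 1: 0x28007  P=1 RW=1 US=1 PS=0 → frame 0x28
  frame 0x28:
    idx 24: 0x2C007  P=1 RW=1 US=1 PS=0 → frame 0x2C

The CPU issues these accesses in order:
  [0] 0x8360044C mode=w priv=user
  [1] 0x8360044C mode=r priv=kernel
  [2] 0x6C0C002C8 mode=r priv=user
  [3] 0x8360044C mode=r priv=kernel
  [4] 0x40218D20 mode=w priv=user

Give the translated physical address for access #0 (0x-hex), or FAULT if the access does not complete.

Per-access translation:
#0 VA=0x8360044C (w,user):
  [0] read 0x1C idx=2: raw=0x1F007 flags P=1 W=1 U=1 S=0
  [1] read 0x1F idx=27: raw=0x21087 flags P=1 W=1 U=1 S=1
  ✓ 0x2144C (huge @L1)  — 2 lookups
#1 VA=0x8360044C (r,kernel):
  TLB hit vpn=0x83600 → PA=0x2144C
#2 VA=0x6C0C002C8 (r,user):
  [0] read 0x1C idx=27: raw=0x25007 flags P=1 W=1 U=1 S=0
  [1] read 0x25 idx=6: raw=0x39004 flags P=0 W=0 U=1 S=0
  → PAGE_NOT_PRESENT  (2 entries read)
#3 VA=0x8360044C (r,kernel):
  TLB hit vpn=0x83600 → PA=0x2144C
#4 VA=0x40218D20 (w,user):
  [0] read 0x1C idx=1: raw=0x26007 flags P=1 W=1 U=1 S=0
  [1] read 0x26 idx=1: raw=0x28007 flags P=1 W=1 U=1 S=0
  [2] read 0x28 idx=24: raw=0x2C007 flags P=1 W=1 U=1 S=0
  ✓ 0x2CD20  — 3 lookups

Access #0 PA: 0x2144C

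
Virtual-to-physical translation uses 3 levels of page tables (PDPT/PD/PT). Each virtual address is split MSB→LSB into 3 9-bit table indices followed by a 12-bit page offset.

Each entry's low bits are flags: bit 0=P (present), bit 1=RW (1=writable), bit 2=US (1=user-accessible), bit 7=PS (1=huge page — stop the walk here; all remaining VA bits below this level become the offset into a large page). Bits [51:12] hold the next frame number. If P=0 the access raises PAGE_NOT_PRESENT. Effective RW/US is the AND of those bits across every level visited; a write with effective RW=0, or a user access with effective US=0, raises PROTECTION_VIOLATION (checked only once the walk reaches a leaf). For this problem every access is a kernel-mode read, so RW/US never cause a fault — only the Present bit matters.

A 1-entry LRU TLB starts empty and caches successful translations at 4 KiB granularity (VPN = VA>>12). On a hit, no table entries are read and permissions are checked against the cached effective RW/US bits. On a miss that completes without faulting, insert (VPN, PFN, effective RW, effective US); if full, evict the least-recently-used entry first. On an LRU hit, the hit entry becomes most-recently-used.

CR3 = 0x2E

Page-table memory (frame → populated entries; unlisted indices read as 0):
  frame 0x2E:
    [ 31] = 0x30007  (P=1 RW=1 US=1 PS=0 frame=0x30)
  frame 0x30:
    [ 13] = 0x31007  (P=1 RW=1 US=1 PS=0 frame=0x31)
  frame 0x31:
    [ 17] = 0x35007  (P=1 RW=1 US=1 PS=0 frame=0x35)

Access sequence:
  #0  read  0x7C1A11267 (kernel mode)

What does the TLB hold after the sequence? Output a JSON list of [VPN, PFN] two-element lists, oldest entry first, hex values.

Per-access translation:
#0 VA=0x7C1A11267 (r,kernel):
  L0 @0x2E[31] → 0x30007  P=1,RW=1,US=1,PS=0
  L1 @0x30[13] → 0x31007  P=1,RW=1,US=1,PS=0
  L2 @0x31[17] → 0x35007  P=1,RW=1,US=1,PS=0
  → PA=0x35267  (3 entries read)

TLB: [["0x7C1A11", "0x35"]]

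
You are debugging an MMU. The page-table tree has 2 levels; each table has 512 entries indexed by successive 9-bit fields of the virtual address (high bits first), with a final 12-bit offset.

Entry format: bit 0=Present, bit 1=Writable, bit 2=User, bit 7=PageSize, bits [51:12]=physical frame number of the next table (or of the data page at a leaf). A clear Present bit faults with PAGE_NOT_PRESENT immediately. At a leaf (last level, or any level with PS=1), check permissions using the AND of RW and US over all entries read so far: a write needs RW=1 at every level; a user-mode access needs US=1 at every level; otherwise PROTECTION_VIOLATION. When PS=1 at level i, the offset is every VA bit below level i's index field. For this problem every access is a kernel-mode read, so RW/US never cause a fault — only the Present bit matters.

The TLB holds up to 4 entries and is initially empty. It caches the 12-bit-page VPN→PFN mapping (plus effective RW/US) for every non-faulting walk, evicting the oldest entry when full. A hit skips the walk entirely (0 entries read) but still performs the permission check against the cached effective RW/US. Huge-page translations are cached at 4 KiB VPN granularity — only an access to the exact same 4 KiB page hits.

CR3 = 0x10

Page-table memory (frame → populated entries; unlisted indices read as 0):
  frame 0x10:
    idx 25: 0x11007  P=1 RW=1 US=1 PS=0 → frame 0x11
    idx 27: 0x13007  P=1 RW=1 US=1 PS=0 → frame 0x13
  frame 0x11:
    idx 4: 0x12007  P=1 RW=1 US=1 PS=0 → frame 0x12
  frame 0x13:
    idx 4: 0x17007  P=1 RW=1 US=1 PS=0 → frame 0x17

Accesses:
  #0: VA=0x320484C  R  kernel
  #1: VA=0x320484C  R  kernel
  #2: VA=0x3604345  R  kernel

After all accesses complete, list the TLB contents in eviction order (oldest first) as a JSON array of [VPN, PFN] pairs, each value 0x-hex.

Per-access translation:
#0 VA=0x320484C (r,kernel):
  L0: frame=0x10 idx=25 entry=0x11007 [P=1 RW=1 US=1 PS=0]
  L1: frame=0x11 idx=4 entry=0x12007 [P=1 RW=1 US=1 PS=0]
  → PA=0x1284C  (2 entries read)
#1 VA=0x320484C (r,kernel):
  TLB hit vpn=0x3204 → PA=0x1284C
#2 VA=0x3604345 (r,kernel):
  L0: frame=0x10 idx=27 entry=0x13007 [P=1 RW=1 US=1 PS=0]
  L1: frame=0x13 idx=4 entry=0x17007 [P=1 RW=1 US=1 PS=0]
  → PA=0x17345  (2 entries read)

TLB: [["0x3204", "0x12"], ["0x3604", "0x17"]]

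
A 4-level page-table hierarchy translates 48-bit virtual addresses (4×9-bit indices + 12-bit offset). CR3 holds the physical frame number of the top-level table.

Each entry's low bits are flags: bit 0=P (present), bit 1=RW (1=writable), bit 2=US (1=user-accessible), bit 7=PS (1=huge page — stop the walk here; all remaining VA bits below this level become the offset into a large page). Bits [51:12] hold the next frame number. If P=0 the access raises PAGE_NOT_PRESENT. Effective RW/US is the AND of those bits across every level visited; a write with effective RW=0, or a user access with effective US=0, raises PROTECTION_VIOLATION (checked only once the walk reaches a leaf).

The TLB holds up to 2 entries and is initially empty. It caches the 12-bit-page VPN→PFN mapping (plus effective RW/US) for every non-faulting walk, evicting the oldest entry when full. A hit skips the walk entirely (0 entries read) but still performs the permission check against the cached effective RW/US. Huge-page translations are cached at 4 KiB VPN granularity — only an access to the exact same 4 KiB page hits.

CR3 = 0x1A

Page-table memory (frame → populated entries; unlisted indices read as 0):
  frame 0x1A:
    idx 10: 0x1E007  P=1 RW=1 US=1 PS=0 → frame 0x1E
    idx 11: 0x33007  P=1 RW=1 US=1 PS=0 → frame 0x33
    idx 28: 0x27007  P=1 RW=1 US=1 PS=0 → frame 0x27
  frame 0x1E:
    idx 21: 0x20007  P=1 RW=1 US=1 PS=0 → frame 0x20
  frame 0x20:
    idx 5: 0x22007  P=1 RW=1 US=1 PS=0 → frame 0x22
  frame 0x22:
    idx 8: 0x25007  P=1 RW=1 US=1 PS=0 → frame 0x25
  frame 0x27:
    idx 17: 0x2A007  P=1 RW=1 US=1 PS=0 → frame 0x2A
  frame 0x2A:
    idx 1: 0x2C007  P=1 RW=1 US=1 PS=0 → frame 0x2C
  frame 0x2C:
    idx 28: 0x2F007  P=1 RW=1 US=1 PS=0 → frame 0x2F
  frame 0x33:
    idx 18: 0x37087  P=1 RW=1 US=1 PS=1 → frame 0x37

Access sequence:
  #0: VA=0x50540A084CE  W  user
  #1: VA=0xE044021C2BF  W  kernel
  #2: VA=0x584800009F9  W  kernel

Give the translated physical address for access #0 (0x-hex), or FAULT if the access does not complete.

Walk each access:
#0 VA=0x50540A084CE (w,user):
  L0: frame=0x1A idx=10 entry=0x1E007 [P=1 RW=1 US=1 PS=0]
  L1: frame=0x1E idx=21 entry=0x20007 [P=1 RW=1 US=1 PS=0]
  L2: frame=0x20 idx=5 entry=0x22007 [P=1 RW=1 US=1 PS=0]
  L3: frame=0x22 idx=8 entry=0x25007 [P=1 RW=1 US=1 PS=0]
  ✓ 0x254CE  — 4 lookups
#1 VA=0xE044021C2BF (w,kernel):
  L0: frame=0x1A idx=28 entry=0x27007 [P=1 RW=1 US=1 PS=0]
  L1: frame=0x27 idx=17 entry=0x2A007 [P=1 RW=1 US=1 PS=0]
  L2: frame=0x2A idx=1 entry=0x2C007 [P=1 RW=1 US=1 PS=0]
  L3: frame=0x2C idx=28 entry=0x2F007 [P=1 RW=1 US=1 PS=0]
  ✓ 0x2F2BF  — 4 lookups
#2 VA=0x584800009F9 (w,kernel):
  L0: frame=0x1A idx=11 entry=0x33007 [P=1 RW=1 US=1 PS=0]
  L1: frame=0x33 idx=18 entry=0x37087 [P=1 RW=1 US=1 PS=1]
  ✓ 0x379F9 (huge @L1)  — 2 lookups

Access #0 PA: 0x254CE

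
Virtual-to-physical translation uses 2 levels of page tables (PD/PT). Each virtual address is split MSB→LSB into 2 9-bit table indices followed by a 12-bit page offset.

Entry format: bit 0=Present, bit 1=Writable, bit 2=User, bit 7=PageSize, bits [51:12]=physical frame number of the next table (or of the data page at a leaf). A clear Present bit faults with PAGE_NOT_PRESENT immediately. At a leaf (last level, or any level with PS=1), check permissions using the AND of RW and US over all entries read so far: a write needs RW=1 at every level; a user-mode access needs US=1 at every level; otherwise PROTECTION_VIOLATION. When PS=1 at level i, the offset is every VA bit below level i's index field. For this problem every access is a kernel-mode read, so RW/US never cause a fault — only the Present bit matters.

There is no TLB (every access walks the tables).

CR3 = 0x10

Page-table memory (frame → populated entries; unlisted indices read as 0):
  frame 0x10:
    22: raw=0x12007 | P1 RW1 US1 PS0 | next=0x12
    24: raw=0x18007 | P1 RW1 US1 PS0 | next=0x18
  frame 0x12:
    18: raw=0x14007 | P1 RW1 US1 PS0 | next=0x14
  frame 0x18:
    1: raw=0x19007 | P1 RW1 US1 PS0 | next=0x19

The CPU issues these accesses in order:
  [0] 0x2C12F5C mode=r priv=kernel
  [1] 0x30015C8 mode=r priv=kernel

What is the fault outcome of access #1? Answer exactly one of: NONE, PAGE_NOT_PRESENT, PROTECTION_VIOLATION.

Walk each access:
#0 VA=0x2C12F5C (r,kernel):
  [0] read 0x10 idx=22: raw=0x12007 flags P=1 W=1 U=1 S=0
  [1] read 0x12 idx=18: raw=0x14007 flags P=1 W=1 U=1 S=0
  → PA=0x14F5C  (2 entries read)
#1 VA=0x30015C8 (r,kernel):
  [0] read 0x10 idx=24: raw=0x18007 flags P=1 W=1 U=1 S=0
  [1] read 0x18 idx=1: raw=0x19007 flags P=1 W=1 U=1 S=0
  → PA=0x195C8  (2 entries read)

Access #1 fault: NONE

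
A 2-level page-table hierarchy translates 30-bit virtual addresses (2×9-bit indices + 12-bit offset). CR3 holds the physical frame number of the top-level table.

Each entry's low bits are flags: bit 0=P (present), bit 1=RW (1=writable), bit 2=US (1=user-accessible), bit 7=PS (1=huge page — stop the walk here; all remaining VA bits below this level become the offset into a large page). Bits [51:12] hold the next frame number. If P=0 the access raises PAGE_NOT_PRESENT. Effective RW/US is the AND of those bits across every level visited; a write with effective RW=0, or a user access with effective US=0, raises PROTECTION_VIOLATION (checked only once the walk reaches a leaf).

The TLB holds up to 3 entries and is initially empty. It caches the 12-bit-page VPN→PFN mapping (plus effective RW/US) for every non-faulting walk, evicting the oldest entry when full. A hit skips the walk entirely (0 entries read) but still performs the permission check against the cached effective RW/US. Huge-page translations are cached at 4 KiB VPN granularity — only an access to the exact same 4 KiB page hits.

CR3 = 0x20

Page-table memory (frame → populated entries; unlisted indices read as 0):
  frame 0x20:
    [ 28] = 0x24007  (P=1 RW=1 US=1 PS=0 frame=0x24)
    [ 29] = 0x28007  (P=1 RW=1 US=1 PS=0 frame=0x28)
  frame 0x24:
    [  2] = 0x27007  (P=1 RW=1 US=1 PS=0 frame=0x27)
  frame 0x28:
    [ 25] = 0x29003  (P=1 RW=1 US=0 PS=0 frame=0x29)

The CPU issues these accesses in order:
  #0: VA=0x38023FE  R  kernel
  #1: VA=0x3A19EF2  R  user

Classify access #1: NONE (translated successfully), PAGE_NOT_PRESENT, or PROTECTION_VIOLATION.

Walk each access:
#0 VA=0x38023FE (r,kernel):
  [0] read 0x20 idx=28: raw=0x24007 flags P=1 W=1 U=1 S=0
  [1] read 0x24 idx=2: raw=0x27007 flags P=1 W=1 U=1 S=0
  ✓ 0x273FE  — 2 lookups
#1 VA=0x3A19EF2 (r,user):
  [0] read 0x20 idx=29: raw=0x28007 flags P=1 W=1 U=1 S=0
  [1] read 0x28 idx=25: raw=0x29003 flags P=1 W=1 U=0 S=0
  ⇒ fault: PROTECTION_VIOLATION  — 2 lookups

Access #1 fault: PROTECTION_VIOLATION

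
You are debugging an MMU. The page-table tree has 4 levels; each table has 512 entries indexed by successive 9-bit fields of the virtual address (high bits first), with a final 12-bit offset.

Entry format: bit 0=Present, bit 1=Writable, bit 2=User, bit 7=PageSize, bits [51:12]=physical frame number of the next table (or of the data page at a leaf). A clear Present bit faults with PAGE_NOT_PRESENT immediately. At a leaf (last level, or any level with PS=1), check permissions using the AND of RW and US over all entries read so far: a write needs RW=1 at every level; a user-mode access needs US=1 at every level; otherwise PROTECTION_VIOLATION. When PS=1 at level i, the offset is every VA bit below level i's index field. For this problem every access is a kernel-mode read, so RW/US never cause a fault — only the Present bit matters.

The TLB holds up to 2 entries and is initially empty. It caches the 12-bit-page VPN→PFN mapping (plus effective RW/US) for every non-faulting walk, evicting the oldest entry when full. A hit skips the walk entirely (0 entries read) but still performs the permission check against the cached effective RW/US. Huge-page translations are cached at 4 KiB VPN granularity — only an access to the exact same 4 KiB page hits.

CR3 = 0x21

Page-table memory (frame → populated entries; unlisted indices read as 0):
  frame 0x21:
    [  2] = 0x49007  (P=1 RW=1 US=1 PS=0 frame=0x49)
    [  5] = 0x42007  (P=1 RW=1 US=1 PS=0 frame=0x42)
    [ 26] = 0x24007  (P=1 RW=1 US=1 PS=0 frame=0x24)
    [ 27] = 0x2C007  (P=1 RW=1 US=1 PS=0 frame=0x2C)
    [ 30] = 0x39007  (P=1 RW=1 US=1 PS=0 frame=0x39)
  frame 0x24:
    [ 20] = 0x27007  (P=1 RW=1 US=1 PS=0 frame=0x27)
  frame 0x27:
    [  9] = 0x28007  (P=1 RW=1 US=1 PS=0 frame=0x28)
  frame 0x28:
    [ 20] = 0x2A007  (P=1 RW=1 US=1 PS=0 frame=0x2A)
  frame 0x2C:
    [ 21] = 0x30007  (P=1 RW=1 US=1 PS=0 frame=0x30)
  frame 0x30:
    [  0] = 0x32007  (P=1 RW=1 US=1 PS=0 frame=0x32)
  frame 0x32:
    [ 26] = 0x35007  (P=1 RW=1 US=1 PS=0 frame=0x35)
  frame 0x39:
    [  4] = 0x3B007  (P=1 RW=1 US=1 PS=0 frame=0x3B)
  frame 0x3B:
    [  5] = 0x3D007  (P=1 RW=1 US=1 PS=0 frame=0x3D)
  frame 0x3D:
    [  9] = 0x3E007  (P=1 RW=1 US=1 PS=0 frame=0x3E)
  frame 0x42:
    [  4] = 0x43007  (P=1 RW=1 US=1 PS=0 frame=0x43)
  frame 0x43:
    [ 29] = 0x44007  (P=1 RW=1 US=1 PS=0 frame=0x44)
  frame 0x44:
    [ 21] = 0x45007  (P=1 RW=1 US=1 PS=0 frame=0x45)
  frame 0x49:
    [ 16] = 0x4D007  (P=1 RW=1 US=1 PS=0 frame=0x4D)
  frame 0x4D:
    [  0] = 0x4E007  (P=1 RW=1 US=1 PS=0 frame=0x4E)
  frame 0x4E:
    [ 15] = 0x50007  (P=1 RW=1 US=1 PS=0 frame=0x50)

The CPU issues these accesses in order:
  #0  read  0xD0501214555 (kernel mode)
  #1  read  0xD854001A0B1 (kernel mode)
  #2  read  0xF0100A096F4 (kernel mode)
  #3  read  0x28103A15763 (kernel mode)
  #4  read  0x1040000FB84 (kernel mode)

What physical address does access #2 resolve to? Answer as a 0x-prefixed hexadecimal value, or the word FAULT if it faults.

Trace:
#0 VA=0xD0501214555 (r,kernel):
  lvl0: tbl 0x21, slot 26 ⇒ 0x24007 (P1/RW1/US1/PS0)
  lvl1: tbl 0x24, slot 20 ⇒ 0x27007 (P1/RW1/US1/PS0)
  lvl2: tbl 0x27, slot 9 ⇒ 0x28007 (P1/RW1/US1/PS0)
  lvl3: tbl 0x28, slot 20 ⇒ 0x2A007 (P1/RW1/US1/PS0)
  ✓ 0x2A555  — 4 lookups
#1 VA=0xD854001A0B1 (r,kernel):
  lvl0: tbl 0x21, slot 27 ⇒ 0x2C007 (P1/RW1/US1/PS0)
  lvl1: tbl 0x2C, slot 21 ⇒ 0x30007 (P1/RW1/US1/PS0)
  lvl2: tbl 0x30, slot 0 ⇒ 0x32007 (P1/RW1/US1/PS0)
  lvl3: tbl 0x32, slot 26 ⇒ 0x35007 (P1/RW1/US1/PS0)
  ✓ 0x350B1  — 4 lookups
#2 VA=0xF0100A096F4 (r,kernel):
  lvl0: tbl 0x21, slot 30 ⇒ 0x39007 (P1/RW1/US1/PS0)
  lvl1: tbl 0x39, slot 4 ⇒ 0x3B007 (P1/RW1/US1/PS0)
  lvl2: tbl 0x3B, slot 5 ⇒ 0x3D007 (P1/RW1/US1/PS0)
  lvl3: tbl 0x3D, slot 9 ⇒ 0x3E007 (P1/RW1/US1/PS0)
  ✓ 0x3E6F4  — 4 lookups
#3 VA=0x28103A15763 (r,kernel):
  lvl0: tbl 0x21, slot 5 ⇒ 0x42007 (P1/RW1/US1/PS0)
  lvl1: tbl 0x42, slot 4 ⇒ 0x43007 (P1/RW1/US1/PS0)
  lvl2: tbl 0x43, slot 29 ⇒ 0x44007 (P1/RW1/US1/PS0)
  lvl3: tbl 0x44, slot 21 ⇒ 0x45007 (P1/RW1/US1/PS0)
  ✓ 0x45763  — 4 lookups
#4 VA=0x1040000FB84 (r,kernel):
  lvl0: tbl 0x21, slot 2 ⇒ 0x49007 (P1/RW1/US1/PS0)
  lvl1: tbl 0x49, slot 16 ⇒ 0x4D007 (P1/RW1/US1/PS0)
  lvl2: tbl 0x4D, slot 0 ⇒ 0x4E007 (P1/RW1/US1/PS0)
  lvl3: tbl 0x4E, slot 15 ⇒ 0x50007 (P1/RW1/US1/PS0)
  ✓ 0x50B84  — 4 lookups

Access #2 PA: 0x3E6F4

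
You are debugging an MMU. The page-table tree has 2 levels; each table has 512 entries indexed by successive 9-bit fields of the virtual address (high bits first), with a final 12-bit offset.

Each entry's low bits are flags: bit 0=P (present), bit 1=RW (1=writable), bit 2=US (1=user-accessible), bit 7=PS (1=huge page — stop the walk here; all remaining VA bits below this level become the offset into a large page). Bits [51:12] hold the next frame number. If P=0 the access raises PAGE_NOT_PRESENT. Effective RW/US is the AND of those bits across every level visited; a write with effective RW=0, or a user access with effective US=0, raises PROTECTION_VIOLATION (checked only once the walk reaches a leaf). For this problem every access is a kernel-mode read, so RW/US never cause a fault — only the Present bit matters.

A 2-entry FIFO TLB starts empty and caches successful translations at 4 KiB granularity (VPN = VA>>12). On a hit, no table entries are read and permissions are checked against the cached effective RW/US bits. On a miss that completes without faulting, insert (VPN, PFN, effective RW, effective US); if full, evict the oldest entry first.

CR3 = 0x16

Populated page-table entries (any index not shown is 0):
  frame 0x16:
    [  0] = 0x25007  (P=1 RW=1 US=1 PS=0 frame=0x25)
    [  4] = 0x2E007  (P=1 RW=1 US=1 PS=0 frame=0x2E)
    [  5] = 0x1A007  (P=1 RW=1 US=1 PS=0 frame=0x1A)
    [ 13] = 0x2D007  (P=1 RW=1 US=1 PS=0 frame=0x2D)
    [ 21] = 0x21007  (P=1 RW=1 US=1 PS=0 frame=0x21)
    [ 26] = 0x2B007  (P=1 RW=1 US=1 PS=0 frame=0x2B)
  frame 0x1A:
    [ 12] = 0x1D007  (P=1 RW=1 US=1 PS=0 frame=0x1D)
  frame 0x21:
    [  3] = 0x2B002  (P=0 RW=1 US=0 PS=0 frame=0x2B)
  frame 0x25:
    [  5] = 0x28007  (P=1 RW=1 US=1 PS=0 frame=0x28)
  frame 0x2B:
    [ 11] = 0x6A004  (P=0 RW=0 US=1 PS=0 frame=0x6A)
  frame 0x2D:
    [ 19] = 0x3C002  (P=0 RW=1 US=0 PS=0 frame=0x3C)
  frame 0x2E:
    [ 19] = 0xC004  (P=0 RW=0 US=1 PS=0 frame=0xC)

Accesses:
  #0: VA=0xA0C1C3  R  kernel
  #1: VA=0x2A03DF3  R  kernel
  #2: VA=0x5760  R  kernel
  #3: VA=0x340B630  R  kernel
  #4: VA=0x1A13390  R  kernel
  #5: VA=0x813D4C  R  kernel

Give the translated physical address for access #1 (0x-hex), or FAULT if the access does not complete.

Walk each access:
#0 VA=0xA0C1C3 (r,kernel):
  L0: frame=0x16 idx=5 entry=0x1A007 [P=1 RW=1 US=1 PS=0]
  L1: frame=0x1A idx=12 entry=0x1D007 [P=1 RW=1 US=1 PS=0]
  ✓ 0x1D1C3  — 2 lookups
#1 VA=0x2A03DF3 (r,kernel):
  L0: frame=0x16 idx=21 entry=0x21007 [P=1 RW=1 US=1 PS=0]
  L1: frame=0x21 idx=3 entry=0x2B002 [P=0 RW=1 US=0 PS=0]
  ⇒ fault: PAGE_NOT_PRESENT  — 2 lookups
#2 VA=0x5760 (r,kernel):
  L0: frame=0x16 idx=0 entry=0x25007 [P=1 RW=1 US=1 PS=0]
  L1: frame=0x25 idx=5 entry=0x28007 [P=1 RW=1 US=1 PS=0]
  ✓ 0x28760  — 2 lookups
#3 VA=0x340B630 (r,kernel):
  L0: frame=0x16 idx=26 entry=0x2B007 [P=1 RW=1 US=1 PS=0]
  L1: frame=0x2B idx=11 entry=0x6A004 [P=0 RW=0 US=1 PS=0]
  ⇒ fault: PAGE_NOT_PRESENT  — 2 lookups
#4 VA=0x1A13390 (r,kernel):
  L0: frame=0x16 idx=13 entry=0x2D007 [P=1 RW=1 US=1 PS=0]
  L1: frame=0x2D idx=19 entry=0x3C002 [P=0 RW=1 US=0 PS=0]
  ⇒ fault: PAGE_NOT_PRESENT  — 2 lookups
#5 VA=0x813D4C (r,kernel):
  L0: frame=0x16 idx=4 entry=0x2E007 [P=1 RW=1 US=1 PS=0]
  L1: frame=0x2E idx=19 entry=0xC004 [P=0 RW=0 US=1 PS=0]
  ⇒ fault: PAGE_NOT_PRESENT  — 2 lookups

Access #1 PA: FAULT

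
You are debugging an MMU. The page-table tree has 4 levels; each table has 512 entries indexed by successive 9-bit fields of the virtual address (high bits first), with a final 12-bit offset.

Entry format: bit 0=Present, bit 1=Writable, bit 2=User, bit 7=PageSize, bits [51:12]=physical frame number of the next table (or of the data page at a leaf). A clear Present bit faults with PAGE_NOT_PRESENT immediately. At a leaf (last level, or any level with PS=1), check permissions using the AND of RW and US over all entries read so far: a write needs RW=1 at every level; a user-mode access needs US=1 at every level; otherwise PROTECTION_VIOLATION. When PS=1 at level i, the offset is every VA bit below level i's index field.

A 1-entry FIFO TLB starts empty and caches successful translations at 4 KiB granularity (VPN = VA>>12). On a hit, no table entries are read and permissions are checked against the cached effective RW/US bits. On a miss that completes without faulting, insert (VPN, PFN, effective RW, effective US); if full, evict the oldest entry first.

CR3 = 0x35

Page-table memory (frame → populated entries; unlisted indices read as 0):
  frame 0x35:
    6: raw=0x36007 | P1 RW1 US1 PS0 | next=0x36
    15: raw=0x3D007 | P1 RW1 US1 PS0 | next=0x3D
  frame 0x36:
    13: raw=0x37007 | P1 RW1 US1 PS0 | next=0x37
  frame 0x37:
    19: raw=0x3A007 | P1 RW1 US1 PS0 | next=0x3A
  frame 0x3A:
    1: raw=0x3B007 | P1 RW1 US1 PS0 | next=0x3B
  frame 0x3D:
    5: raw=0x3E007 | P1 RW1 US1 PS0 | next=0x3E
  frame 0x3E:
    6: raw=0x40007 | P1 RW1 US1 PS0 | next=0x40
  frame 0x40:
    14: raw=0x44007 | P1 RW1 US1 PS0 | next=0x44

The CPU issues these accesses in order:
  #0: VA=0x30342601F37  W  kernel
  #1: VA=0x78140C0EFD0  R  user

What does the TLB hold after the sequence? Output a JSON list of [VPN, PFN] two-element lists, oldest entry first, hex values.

Walk each access:
#0 VA=0x30342601F37 (w,kernel):
  lvl0: tbl 0x35, slot 6 ⇒ 0x36007 (P1/RW1/US1/PS0)
  lvl1: tbl 0x36, slot 13 ⇒ 0x37007 (P1/RW1/US1/PS0)
  lvl2: tbl 0x37, slot 19 ⇒ 0x3A007 (P1/RW1/US1/PS0)
  lvl3: tbl 0x3A, slot 1 ⇒ 0x3B007 (P1/RW1/US1/PS0)
  ⇒ phys 0x3BF37  [4 reads]
#1 VA=0x78140C0EFD0 (r,user):
  lvl0: tbl 0x35, slot 15 ⇒ 0x3D007 (P1/RW1/US1/PS0)
  lvl1: tbl 0x3D, slot 5 ⇒ 0x3E007 (P1/RW1/US1/PS0)
  lvl2: tbl 0x3E, slot 6 ⇒ 0x40007 (P1/RW1/US1/PS0)
  lvl3: tbl 0x40, slot 14 ⇒ 0x44007 (P1/RW1/US1/PS0)
  ⇒ phys 0x44FD0  [4 reads]

TLB: [["0x78140C0E", "0x44"]]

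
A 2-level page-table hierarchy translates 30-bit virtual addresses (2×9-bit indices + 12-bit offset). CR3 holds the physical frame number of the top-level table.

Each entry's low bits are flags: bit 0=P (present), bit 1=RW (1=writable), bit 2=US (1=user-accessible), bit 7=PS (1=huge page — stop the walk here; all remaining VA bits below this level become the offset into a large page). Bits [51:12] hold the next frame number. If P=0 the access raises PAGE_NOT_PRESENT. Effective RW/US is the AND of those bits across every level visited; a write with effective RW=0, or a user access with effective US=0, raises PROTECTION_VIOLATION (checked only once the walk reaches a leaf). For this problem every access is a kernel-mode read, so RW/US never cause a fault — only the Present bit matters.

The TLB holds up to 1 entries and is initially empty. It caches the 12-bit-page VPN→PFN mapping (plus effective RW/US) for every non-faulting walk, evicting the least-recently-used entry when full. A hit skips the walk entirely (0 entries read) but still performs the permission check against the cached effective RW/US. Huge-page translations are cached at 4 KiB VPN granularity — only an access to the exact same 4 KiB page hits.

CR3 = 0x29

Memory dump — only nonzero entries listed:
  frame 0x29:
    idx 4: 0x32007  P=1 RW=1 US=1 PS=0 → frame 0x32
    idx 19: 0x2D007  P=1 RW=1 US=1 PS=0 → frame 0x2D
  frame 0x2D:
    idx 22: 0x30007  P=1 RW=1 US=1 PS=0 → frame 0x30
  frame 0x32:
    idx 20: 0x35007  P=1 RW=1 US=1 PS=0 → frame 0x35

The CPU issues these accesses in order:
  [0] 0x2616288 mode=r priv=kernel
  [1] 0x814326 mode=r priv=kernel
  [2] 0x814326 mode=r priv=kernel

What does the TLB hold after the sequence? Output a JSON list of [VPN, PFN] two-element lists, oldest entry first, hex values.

Per-access translation:
#0 VA=0x2616288 (r,kernel):
  lvl0: tbl 0x29, slot 19 ⇒ 0x2D007 (P1/RW1/US1/PS0)
  lvl1: tbl 0x2D, slot 22 ⇒ 0x30007 (P1/RW1/US1/PS0)
  ✓ 0x30288  — 2 lookups
#1 VA=0x814326 (r,kernel):
  lvl0: tbl 0x29, slot 4 ⇒ 0x32007 (P1/RW1/US1/PS0)
  lvl1: tbl 0x32, slot 20 ⇒ 0x35007 (P1/RW1/US1/PS0)
  ✓ 0x35326  — 2 lookups
#2 VA=0x814326 (r,kernel):
  TLB hit vpn=0x814 → PA=0x35326

TLB: [["0x814", "0x35"]]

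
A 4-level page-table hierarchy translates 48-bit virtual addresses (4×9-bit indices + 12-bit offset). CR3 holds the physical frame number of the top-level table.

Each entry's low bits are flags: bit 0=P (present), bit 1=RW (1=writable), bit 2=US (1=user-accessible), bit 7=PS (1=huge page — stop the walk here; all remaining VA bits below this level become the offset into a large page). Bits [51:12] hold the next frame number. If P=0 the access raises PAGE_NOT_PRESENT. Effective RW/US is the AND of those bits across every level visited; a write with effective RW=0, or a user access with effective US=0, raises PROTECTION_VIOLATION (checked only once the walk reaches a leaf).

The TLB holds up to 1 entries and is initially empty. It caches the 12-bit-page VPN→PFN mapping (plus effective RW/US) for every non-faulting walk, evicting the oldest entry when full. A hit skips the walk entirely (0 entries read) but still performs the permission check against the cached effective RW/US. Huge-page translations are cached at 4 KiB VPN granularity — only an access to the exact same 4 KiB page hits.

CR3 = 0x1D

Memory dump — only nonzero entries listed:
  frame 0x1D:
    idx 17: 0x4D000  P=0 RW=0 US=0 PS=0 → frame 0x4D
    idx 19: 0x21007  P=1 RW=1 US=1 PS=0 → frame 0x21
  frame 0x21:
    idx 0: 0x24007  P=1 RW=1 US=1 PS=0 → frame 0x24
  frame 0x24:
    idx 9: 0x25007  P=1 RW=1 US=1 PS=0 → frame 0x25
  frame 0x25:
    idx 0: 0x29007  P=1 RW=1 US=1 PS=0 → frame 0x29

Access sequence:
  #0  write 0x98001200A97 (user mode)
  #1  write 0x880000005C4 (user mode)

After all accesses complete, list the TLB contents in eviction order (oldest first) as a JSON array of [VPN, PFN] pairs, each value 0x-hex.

Per-access translation:
#0 VA=0x98001200A97 (w,user):
  L0: frame=0x1D idx=19 entry=0x21007 [P=1 RW=1 US=1 PS=0]
  L1: frame=0x21 idx=0 entry=0x24007 [P=1 RW=1 US=1 PS=0]
  L2: frame=0x24 idx=9 entry=0x25007 [P=1 RW=1 US=1 PS=0]
  L3: frame=0x25 idx=0 entry=0x29007 [P=1 RW=1 US=1 PS=0]
  → PA=0x29A97  (4 entries read)
#1 VA=0x880000005C4 (w,user):
  L0: frame=0x1D idx=17 entry=0x4D000 [P=0 RW=0 US=0 PS=0]
  ✗ PAGE_NOT_PRESENT  [1 reads]

TLB: [["0x98001200", "0x29"]]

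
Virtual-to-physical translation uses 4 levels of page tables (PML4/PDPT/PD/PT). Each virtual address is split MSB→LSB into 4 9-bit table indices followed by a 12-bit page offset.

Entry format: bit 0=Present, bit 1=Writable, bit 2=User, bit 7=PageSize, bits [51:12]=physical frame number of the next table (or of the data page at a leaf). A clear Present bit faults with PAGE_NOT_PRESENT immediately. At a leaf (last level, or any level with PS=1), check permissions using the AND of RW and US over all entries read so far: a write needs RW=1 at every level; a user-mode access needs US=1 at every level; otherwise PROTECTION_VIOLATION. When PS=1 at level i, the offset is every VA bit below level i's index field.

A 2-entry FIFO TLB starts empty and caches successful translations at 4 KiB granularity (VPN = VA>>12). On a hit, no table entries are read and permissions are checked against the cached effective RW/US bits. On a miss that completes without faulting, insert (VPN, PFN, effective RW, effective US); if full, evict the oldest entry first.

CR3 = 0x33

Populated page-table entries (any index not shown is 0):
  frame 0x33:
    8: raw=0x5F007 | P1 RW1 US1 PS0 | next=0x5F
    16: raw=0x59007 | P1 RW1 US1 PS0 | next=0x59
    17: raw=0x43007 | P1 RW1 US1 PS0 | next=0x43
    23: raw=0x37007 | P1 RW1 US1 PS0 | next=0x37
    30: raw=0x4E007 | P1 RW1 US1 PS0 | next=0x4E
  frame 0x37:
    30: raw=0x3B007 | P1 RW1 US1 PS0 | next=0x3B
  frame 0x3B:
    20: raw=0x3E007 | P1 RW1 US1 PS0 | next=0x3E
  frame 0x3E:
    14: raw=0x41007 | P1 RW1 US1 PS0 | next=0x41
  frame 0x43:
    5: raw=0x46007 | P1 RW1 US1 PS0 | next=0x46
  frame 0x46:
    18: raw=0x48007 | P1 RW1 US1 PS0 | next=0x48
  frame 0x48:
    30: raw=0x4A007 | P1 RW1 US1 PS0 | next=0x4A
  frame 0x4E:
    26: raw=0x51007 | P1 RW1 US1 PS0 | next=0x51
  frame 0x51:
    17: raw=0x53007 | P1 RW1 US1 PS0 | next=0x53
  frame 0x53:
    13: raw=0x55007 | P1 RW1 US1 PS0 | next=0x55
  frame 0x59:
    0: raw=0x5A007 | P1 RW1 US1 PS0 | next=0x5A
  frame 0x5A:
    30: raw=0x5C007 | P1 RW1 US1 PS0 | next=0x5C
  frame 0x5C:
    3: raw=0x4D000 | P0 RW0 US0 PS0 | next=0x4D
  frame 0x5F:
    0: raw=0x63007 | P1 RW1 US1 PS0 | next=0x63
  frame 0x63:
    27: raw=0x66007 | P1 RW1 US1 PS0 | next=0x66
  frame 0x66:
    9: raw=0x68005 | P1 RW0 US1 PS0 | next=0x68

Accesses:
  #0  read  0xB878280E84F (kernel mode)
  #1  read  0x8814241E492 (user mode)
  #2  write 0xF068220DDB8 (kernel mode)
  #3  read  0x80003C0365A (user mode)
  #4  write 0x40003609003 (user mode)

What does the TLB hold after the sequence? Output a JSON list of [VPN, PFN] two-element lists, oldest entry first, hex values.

Per-access translation:
#0 VA=0xB878280E84F (r,kernel):
  L0 @0x33[23] → 0x37007  P=1,RW=1,US=1,PS=0
  L1 @0x37[30] → 0x3B007  P=1,RW=1,US=1,PS=0
  L2 @0x3B[20] → 0x3E007  P=1,RW=1,US=1,PS=0
  L3 @0x3E[14] → 0x41007  P=1,RW=1,US=1,PS=0
  ✓ 0x4184F  — 4 lookups
#1 VA=0x8814241E492 (r,user):
  L0 @0x33[17] → 0x43007  P=1,RW=1,US=1,PS=0
  L1 @0x43[5] → 0x46007  P=1,RW=1,US=1,PS=0
  L2 @0x46[18] → 0x48007  P=1,RW=1,US=1,PS=0
  L3 @0x48[30] → 0x4A007  P=1,RW=1,US=1,PS=0
  ✓ 0x4A492  — 4 lookups
#2 VA=0xF068220DDB8 (w,kernel):
  L0 @0x33[30] → 0x4E007  P=1,RW=1,US=1,PS=0
  L1 @0x4E[26] → 0x51007  P=1,RW=1,US=1,PS=0
  L2 @0x51[17] → 0x53007  P=1,RW=1,US=1,PS=0
  L3 @0x53[13] → 0x55007  P=1,RW=1,US=1,PS=0
  ✓ 0x55DB8  — 4 lookups
#3 VA=0x80003C0365A (r,user):
  L0 @0x33[16] → 0x59007  P=1,RW=1,US=1,PS=0
  L1 @0x59[0] → 0x5A007  P=1,RW=1,US=1,PS=0
  L2 @0x5A[30] → 0x5C007  P=1,RW=1,US=1,PS=0
  L3 @0x5C[3] → 0x4D000  P=0,RW=0,US=0,PS=0
  → PAGE_NOT_PRESENT  (4 entries read)
#4 VA=0x40003609003 (w,user):
  L0 @0x33[8] → 0x5F007  P=1,RW=1,US=1,PS=0
  L1 @0x5F[0] → 0x63007  P=1,RW=1,US=1,PS=0
  L2 @0x63[27] → 0x66007  P=1,RW=1,US=1,PS=0
  L3 @0x66[9] → 0x68005  P=1,RW=0,US=1,PS=0
  → PROTECTION_VIOLATION  (4 entries read)

TLB: [["0x8814241E", "0x4A"], ["0xF068220D", "0x55"]]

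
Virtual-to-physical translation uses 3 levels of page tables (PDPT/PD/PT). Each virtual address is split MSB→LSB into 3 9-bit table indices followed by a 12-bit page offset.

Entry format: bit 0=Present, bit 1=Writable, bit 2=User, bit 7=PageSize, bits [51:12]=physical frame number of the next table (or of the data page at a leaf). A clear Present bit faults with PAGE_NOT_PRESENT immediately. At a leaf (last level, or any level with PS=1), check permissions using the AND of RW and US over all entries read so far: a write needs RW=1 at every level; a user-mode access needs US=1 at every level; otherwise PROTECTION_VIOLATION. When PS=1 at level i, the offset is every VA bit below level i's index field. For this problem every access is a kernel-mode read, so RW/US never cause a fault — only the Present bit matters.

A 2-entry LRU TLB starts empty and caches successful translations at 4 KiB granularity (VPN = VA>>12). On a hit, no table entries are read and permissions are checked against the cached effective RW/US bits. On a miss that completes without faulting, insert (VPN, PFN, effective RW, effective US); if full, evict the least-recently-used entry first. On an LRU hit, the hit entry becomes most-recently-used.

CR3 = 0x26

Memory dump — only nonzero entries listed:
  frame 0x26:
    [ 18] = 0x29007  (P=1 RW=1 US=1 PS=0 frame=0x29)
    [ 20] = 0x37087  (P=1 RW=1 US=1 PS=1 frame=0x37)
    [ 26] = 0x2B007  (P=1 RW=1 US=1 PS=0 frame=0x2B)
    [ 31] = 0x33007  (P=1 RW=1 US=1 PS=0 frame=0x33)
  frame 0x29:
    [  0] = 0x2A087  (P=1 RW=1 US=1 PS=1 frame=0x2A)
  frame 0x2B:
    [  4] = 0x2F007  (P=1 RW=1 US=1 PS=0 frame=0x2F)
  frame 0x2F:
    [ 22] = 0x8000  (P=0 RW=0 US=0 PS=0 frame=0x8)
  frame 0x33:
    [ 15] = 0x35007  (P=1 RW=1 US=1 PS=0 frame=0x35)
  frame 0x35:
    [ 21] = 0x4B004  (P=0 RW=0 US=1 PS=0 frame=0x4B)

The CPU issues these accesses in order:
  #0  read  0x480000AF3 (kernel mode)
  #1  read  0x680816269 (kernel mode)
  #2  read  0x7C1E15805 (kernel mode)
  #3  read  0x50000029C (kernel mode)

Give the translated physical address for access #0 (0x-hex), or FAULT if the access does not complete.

Walk each access:
#0 VA=0x480000AF3 (r,kernel):
  [0] read 0x26 idx=18: raw=0x29007 flags P=1 W=1 U=1 S=0
  [1] read 0x29 idx=0: raw=0x2A087 flags P=1 W=1 U=1 S=1
  ✓ 0x2AAF3 (huge @L1)  — 2 lookups
#1 VA=0x680816269 (r,kernel):
  [0] read 0x26 idx=26: raw=0x2B007 flags P=1 W=1 U=1 S=0
  [1] read 0x2B idx=4: raw=0x2F007 flags P=1 W=1 U=1 S=0
  [2] read 0x2F idx=22: raw=0x8000 flags P=0 W=0 U=0 S=0
  → PAGE_NOT_PRESENT  (3 entries read)
#2 VA=0x7C1E15805 (r,kernel):
  [0] read 0x26 idx=31: raw=0x33007 flags P=1 W=1 U=1 S=0
  [1] read 0x33 idx=15: raw=0x35007 flags P=1 W=1 U=1 S=0
  [2] read 0x35 idx=21: raw=0x4B004 flags P=0 W=0 U=1 S=0
  → PAGE_NOT_PRESENT  (3 entries read)
#3 VA=0x50000029C (r,kernel):
  [0] read 0x26 idx=20: raw=0x37087 flags P=1 W=1 U=1 S=1
  ✓ 0x3729C (huge @L0)  — 1 lookups

Access #0 PA: 0x2AAF3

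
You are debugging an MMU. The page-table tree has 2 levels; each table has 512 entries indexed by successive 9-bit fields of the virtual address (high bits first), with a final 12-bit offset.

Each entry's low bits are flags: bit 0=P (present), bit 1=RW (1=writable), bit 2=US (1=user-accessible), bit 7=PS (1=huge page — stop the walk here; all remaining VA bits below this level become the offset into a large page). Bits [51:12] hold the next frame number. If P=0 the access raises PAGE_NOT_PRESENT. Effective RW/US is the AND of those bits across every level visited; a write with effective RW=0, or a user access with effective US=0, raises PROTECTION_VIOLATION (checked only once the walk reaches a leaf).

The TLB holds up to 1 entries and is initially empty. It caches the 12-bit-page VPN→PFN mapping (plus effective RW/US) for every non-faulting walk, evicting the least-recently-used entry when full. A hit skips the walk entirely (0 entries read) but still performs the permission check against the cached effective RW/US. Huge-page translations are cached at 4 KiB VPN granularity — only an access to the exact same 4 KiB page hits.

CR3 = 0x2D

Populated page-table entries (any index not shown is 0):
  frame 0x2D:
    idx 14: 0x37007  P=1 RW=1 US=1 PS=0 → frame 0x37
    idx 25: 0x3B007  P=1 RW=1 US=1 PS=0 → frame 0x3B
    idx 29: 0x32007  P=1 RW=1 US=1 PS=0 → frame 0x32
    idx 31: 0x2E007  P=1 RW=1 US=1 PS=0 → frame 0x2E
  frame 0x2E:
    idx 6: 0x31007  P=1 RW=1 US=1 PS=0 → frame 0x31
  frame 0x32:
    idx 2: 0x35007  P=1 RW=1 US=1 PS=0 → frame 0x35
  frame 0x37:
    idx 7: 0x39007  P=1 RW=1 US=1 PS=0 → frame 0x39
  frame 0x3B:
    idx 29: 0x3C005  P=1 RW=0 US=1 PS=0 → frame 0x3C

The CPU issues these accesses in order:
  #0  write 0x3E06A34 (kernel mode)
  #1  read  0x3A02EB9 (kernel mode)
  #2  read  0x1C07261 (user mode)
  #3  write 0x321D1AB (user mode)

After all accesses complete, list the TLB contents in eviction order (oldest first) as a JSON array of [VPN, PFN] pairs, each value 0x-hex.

Per-access translation:
#0 VA=0x3E06A34 (w,kernel):
  L0 @0x2D[31] → 0x2E007  P=1,RW=1,US=1,PS=0
  L1 @0x2E[6] → 0x31007  P=1,RW=1,US=1,PS=0
  ⇒ phys 0x31A34  [2 reads]
#1 VA=0x3A02EB9 (r,kernel):
  L0 @0x2D[29] → 0x32007  P=1,RW=1,US=1,PS=0
  L1 @0x32[2] → 0x35007  P=1,RW=1,US=1,PS=0
  ⇒ phys 0x35EB9  [2 reads]
#2 VA=0x1C07261 (r,user):
  L0 @0x2D[14] → 0x37007  P=1,RW=1,US=1,PS=0
  L1 @0x37[7] → 0x39007  P=1,RW=1,US=1,PS=0
  ⇒ phys 0x39261  [2 reads]
#3 VA=0x321D1AB (w,user):
  L0 @0x2D[25] → 0x3B007  P=1,RW=1,US=1,PS=0
  L1 @0x3B[29] → 0x3C005  P=1,RW=0,US=1,PS=0
  ⇒ fault: PROTECTION_VIOLATION  — 2 lookups

TLB: [["0x1C07", "0x39"]]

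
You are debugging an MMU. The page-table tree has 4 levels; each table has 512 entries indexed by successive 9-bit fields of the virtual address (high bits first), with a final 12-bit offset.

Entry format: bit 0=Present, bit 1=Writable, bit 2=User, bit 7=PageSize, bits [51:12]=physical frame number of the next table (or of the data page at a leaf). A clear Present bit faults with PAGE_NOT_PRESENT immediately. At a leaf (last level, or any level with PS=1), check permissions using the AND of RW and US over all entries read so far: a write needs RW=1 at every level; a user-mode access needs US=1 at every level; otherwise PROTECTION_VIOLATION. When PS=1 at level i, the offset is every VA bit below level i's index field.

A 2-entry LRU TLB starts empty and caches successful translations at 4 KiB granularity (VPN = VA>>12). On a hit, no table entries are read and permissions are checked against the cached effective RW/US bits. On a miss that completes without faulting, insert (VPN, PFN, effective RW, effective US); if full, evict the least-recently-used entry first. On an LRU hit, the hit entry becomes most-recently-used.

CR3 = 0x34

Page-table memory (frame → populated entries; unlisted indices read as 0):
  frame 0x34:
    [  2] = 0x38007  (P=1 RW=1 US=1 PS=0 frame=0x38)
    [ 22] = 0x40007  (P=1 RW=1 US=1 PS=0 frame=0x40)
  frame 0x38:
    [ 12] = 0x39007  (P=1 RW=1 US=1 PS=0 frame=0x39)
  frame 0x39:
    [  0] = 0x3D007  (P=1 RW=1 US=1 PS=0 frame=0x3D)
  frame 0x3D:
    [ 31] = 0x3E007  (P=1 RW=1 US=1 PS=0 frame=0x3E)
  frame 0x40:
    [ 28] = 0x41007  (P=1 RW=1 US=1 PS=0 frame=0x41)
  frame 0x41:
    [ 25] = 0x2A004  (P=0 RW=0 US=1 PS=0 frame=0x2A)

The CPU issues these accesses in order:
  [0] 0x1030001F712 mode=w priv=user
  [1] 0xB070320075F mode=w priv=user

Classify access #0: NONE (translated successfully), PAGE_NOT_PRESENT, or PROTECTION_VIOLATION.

Walk each access:
#0 VA=0x1030001F712 (w,user):
  L0: frame=0x34 idx=2 entry=0x38007 [P=1 RW=1 US=1 PS=0]
  L1: frame=0x38 idx=12 entry=0x39007 [P=1 RW=1 US=1 PS=0]
  L2: frame=0x39 idx=0 entry=0x3D007 [P=1 RW=1 US=1 PS=0]
  L3: frame=0x3D idx=31 entry=0x3E007 [P=1 RW=1 US=1 PS=0]
  ⇒ phys 0x3E712  [4 reads]
#1 VA=0xB070320075F (w,user):
  L0: frame=0x34 idx=22 entry=0x40007 [P=1 RW=1 US=1 PS=0]
  L1: frame=0x40 idx=28 entry=0x41007 [P=1 RW=1 US=1 PS=0]
  L2: frame=0x41 idx=25 entry=0x2A004 [P=0 RW=0 US=1 PS=0]
  ⇒ fault: PAGE_NOT_PRESENT  — 3 lookups

Access #0 fault: NONE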